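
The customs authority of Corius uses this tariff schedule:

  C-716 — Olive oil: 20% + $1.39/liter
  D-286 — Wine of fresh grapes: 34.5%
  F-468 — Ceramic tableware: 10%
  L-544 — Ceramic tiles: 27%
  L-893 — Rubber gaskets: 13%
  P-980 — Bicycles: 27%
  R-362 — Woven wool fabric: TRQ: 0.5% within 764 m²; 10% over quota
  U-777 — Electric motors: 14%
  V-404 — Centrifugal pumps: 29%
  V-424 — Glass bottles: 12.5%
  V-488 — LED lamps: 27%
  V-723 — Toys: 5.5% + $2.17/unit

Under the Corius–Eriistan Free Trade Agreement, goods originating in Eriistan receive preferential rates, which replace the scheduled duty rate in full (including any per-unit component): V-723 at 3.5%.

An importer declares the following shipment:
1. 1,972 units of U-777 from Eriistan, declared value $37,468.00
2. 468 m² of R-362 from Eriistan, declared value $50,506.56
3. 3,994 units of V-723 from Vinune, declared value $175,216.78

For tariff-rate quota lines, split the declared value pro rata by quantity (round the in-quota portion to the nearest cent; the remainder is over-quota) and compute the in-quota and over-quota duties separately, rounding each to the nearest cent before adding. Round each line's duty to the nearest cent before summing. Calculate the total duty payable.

$23,801.95

Line 1 (U-777, Eriistan, 1,972 units, $37,468.00):
Base rate for U-777 is 14%.
Origin Eriistan is the FTA partner but U-777 is not on the preference list; base rate stands.
Duty = $37,468.00 × 14% = $5,245.52.
Line 2 (R-362, Eriistan, 468 m², $50,506.56):
Code R-362 is under a tariff-rate quota (threshold 764 m²). Quantity 468 m² is within the quota, so the in-quota rate 0.5% applies to the full value.
Duty = $50,506.56 × 0.5% = $252.53.
Line 3 (V-723, Vinune, 3,994 units, $175,216.78):
Base rate for V-723 is 5.5% + $2.17/unit.
V-723 has an FTA preferential rate, but origin Vinune is not Eriistan; base rate stands.
Duty = $175,216.78 × 5.5% + 3,994 × $2.17 = $18,303.90.
Total = $5,245.52 + $252.53 + $18,303.90 = $23,801.95.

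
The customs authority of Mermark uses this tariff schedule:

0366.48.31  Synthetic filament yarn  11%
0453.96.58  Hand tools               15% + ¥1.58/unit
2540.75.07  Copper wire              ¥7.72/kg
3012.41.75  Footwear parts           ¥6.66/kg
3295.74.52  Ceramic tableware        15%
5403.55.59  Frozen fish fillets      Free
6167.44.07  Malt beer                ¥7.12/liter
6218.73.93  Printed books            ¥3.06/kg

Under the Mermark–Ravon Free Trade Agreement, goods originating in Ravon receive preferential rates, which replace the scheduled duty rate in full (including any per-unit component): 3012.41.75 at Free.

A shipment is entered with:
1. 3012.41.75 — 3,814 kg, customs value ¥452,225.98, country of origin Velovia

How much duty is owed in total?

Line 1 (3012.41.75, Velovia, 3,814 kg, ¥452,225.98):
Base rate for 3012.41.75 is ¥6.66/kg.
3012.41.75 has an FTA preferential rate, but origin Velovia is not Ravon; base rate stands.
Duty = 3,814 × ¥6.66 = ¥25,401.24.

¥25,401.24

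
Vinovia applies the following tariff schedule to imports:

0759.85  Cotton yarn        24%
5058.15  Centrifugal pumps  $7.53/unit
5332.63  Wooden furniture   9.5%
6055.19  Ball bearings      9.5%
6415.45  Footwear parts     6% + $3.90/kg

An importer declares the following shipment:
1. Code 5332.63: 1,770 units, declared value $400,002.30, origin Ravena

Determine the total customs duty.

$38,000.22

Line 1 (5332.63, Ravena, 1,770 units, $400,002.30):
Base rate for 5332.63 is 9.5%.
Duty = $400,002.30 × 9.5% = $38,000.22.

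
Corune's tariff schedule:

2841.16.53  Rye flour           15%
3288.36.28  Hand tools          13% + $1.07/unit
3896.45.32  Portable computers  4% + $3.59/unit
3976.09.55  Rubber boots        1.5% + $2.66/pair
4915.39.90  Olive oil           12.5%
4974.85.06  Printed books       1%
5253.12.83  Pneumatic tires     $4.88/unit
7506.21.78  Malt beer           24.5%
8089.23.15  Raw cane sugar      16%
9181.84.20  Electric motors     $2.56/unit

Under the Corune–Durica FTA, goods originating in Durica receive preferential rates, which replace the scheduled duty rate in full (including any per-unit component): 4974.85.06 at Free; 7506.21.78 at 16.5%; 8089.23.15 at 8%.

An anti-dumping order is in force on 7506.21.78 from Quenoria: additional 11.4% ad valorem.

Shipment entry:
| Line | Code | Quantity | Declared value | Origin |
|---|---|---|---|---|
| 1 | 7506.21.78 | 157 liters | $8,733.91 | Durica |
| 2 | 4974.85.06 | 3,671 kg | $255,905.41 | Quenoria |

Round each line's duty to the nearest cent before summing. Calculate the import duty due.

$4,000.15

Line 1 (7506.21.78, Durica, 157 liters, $8,733.91):
Base rate for 7506.21.78 is 24.5%.
Origin Durica qualifies under the Corune–Durica agreement and 7506.21.78 is covered: preferential rate 16.5% applies instead.
The additional-duty order on 7506.21.78 targets Quenoria, not Durica; it does not apply.
Duty = $8,733.91 × 16.5% = $1,441.10.
Line 2 (4974.85.06, Quenoria, 3,671 kg, $255,905.41):
Base rate for 4974.85.06 is 1%.
4974.85.06 has an FTA preferential rate, but origin Quenoria is not Durica; base rate stands.
Duty = $255,905.41 × 1% = $2,559.05.
Total = $1,441.10 + $2,559.05 = $4,000.15.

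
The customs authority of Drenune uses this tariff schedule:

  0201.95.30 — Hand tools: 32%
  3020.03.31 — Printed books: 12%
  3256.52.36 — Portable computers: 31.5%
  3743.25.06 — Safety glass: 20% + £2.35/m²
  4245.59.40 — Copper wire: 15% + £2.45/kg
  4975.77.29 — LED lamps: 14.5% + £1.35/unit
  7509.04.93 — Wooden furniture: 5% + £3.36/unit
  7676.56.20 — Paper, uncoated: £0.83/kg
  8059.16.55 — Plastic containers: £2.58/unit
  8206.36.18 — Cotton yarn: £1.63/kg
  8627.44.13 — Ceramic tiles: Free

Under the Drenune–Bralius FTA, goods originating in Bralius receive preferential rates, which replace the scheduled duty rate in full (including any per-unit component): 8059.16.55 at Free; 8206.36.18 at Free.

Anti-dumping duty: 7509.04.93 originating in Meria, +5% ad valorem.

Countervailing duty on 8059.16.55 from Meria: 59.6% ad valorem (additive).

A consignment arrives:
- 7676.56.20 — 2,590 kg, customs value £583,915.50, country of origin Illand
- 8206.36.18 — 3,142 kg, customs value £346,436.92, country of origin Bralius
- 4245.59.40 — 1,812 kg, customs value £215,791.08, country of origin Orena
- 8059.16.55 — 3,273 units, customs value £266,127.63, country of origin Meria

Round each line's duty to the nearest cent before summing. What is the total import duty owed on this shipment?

Line 1 (7676.56.20, Illand, 2,590 kg, £583,915.50):
Base rate for 7676.56.20 is £0.83/kg.
Duty = 2,590 × £0.83 = £2,149.70.
Line 2 (8206.36.18, Bralius, 3,142 kg, £346,436.92):
Base rate for 8206.36.18 is £1.63/kg.
Origin Bralius qualifies under the Drenune–Bralius agreement and 8206.36.18 is covered: preferential rate Free applies instead.
Duty = £346,436.92 × 0% = £0.00.
Line 3 (4245.59.40, Orena, 1,812 kg, £215,791.08):
Base rate for 4245.59.40 is 15% + £2.45/kg.
Duty = £215,791.08 × 15% + 1,812 × £2.45 = £36,808.06.
Line 4 (8059.16.55, Meria, 3,273 units, £266,127.63):
Base rate for 8059.16.55 is £2.58/unit.
8059.16.55 has an FTA preferential rate, but origin Meria is not Bralius; base rate stands.
Additional duty on 8059.16.55 from Meria: +59.6% ad valorem. Applied ad valorem rate = 59.6%.
Duty = £266,127.63 × 59.6% + 3,273 × £2.58 = £167,056.41.
Total = £2,149.70 + £0.00 + £36,808.06 + £167,056.41 = £206,014.17.

£206,014.17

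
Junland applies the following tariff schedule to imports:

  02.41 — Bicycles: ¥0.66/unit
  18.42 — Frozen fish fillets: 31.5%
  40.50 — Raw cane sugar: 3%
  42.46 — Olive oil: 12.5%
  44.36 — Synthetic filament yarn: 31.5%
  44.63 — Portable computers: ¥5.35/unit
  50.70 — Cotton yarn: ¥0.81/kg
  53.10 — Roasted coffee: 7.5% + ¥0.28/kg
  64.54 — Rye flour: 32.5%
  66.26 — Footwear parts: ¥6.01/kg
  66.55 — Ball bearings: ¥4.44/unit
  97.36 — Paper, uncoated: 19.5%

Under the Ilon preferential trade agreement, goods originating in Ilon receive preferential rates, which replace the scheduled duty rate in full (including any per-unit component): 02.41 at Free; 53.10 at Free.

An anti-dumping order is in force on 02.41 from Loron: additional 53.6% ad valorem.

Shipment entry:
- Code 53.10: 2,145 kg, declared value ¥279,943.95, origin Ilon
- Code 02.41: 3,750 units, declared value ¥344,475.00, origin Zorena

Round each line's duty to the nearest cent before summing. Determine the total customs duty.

Line 1 (53.10, Ilon, 2,145 kg, ¥279,943.95):
Base rate for 53.10 is 7.5% + ¥0.28/kg.
Origin Ilon qualifies under the Junland–Ilon agreement and 53.10 is covered: preferential rate Free applies instead.
Duty = ¥279,943.95 × 0% = ¥0.00.
Line 2 (02.41, Zorena, 3,750 units, ¥344,475.00):
Base rate for 02.41 is ¥0.66/unit.
02.41 has an FTA preferential rate, but origin Zorena is not Ilon; base rate stands.
The additional-duty order on 02.41 targets Loron, not Zorena; it does not apply.
Duty = 3,750 × ¥0.66 = ¥2,475.00.
Total = ¥0.00 + ¥2,475.00 = ¥2,475.00.

¥2,475.00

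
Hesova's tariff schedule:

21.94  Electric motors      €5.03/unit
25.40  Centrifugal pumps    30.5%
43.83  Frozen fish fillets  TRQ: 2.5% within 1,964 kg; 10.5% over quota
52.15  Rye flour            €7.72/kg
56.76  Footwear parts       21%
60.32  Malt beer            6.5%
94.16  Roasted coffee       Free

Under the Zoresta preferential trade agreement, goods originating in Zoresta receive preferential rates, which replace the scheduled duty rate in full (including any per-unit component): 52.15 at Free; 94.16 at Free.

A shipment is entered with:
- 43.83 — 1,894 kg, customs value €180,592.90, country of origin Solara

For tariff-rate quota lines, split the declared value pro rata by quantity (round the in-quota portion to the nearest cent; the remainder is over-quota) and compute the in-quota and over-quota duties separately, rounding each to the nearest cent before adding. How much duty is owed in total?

Line 1 (43.83, Solara, 1,894 kg, €180,592.90):
Code 43.83 is under a tariff-rate quota (threshold 1,964 kg). Quantity 1,894 kg is within the quota, so the in-quota rate 2.5% applies to the full value.
Duty = €180,592.90 × 2.5% = €4,514.82.

€4,514.82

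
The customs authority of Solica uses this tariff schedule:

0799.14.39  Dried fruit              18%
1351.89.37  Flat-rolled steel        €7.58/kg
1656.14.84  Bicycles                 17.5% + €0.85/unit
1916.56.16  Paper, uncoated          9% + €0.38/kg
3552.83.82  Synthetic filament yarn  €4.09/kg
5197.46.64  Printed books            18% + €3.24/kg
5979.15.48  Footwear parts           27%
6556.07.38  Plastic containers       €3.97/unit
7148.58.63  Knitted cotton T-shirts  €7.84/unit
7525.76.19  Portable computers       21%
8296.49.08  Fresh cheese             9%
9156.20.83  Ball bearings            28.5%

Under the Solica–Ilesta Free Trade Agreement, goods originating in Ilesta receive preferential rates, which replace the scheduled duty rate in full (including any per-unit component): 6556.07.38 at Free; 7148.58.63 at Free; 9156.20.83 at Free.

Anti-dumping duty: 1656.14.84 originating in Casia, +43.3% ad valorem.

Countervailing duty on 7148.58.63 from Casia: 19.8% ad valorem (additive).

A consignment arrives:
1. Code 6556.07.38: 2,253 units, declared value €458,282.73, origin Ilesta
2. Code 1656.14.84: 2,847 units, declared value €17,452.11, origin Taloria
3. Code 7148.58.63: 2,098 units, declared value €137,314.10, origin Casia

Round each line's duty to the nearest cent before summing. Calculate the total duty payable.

€49,110.58

Line 1 (6556.07.38, Ilesta, 2,253 units, €458,282.73):
Base rate for 6556.07.38 is €3.97/unit.
Origin Ilesta qualifies under the Solica–Ilesta agreement and 6556.07.38 is covered: preferential rate Free applies instead.
Duty = €458,282.73 × 0% = €0.00.
Line 2 (1656.14.84, Taloria, 2,847 units, €17,452.11):
Base rate for 1656.14.84 is 17.5% + €0.85/unit.
The additional-duty order on 1656.14.84 targets Casia, not Taloria; it does not apply.
Duty = €17,452.11 × 17.5% + 2,847 × €0.85 = €5,474.07.
Line 3 (7148.58.63, Casia, 2,098 units, €137,314.10):
Base rate for 7148.58.63 is €7.84/unit.
7148.58.63 has an FTA preferential rate, but origin Casia is not Ilesta; base rate stands.
Additional duty on 7148.58.63 from Casia: +19.8% ad valorem. Applied ad valorem rate = 19.8%.
Duty = €137,314.10 × 19.8% + 2,098 × €7.84 = €43,636.51.
Total = €0.00 + €5,474.07 + €43,636.51 = €49,110.58.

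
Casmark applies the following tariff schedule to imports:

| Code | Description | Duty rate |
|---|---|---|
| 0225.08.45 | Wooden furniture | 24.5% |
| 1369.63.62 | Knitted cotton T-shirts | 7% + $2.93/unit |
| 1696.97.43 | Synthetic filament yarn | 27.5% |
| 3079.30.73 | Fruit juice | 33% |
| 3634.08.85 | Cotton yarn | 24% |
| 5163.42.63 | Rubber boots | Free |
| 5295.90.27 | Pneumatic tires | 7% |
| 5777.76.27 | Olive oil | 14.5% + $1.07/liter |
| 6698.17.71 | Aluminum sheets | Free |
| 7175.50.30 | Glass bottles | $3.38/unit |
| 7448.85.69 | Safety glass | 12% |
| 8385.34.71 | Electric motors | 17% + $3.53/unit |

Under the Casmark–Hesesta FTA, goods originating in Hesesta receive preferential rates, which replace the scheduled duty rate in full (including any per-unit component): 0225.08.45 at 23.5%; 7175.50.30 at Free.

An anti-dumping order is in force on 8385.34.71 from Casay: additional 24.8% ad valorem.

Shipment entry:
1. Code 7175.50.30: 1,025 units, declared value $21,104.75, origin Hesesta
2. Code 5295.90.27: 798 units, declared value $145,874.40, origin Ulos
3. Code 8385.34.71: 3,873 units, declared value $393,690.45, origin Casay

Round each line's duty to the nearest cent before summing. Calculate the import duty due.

Line 1 (7175.50.30, Hesesta, 1,025 units, $21,104.75):
Base rate for 7175.50.30 is $3.38/unit.
Origin Hesesta qualifies under the Casmark–Hesesta agreement and 7175.50.30 is covered: preferential rate Free applies instead.
Duty = $21,104.75 × 0% = $0.00.
Line 2 (5295.90.27, Ulos, 798 units, $145,874.40):
Base rate for 5295.90.27 is 7%.
Duty = $145,874.40 × 7% = $10,211.21.
Line 3 (8385.34.71, Casay, 3,873 units, $393,690.45):
Base rate for 8385.34.71 is 17% + $3.53/unit.
Additional duty on 8385.34.71 from Casay: +24.8%. Applied ad valorem rate: 17% + 24.8% = 41.8%.
Duty = $393,690.45 × 41.8% + 3,873 × $3.53 = $178,234.30.
Total = $0.00 + $10,211.21 + $178,234.30 = $188,445.51.

$188,445.51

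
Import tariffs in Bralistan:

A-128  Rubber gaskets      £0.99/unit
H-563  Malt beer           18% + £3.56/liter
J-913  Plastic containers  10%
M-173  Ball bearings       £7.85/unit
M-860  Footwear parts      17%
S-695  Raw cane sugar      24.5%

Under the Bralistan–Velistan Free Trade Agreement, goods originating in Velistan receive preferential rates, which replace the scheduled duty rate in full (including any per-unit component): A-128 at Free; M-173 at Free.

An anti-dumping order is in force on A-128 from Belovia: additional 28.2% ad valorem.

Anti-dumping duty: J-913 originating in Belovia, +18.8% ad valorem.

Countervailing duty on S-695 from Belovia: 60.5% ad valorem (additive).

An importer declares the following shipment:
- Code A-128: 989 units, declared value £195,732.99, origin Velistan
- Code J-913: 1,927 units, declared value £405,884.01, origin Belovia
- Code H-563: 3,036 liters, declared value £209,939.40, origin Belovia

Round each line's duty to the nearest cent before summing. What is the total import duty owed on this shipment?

Line 1 (A-128, Velistan, 989 units, £195,732.99):
Base rate for A-128 is £0.99/unit.
Origin Velistan qualifies under the Bralistan–Velistan agreement and A-128 is covered: preferential rate Free applies instead.
The additional-duty order on A-128 targets Belovia, not Velistan; it does not apply.
Duty = £195,732.99 × 0% = £0.00.
Line 2 (J-913, Belovia, 1,927 units, £405,884.01):
Base rate for J-913 is 10%.
Additional duty on J-913 from Belovia: +18.8%. Applied ad valorem rate: 10% + 18.8% = 28.8%.
Duty = £405,884.01 × 28.8% = £116,894.59.
Line 3 (H-563, Belovia, 3,036 liters, £209,939.40):
Base rate for H-563 is 18% + £3.56/liter.
Duty = £209,939.40 × 18% + 3,036 × £3.56 = £48,597.25.
Total = £0.00 + £116,894.59 + £48,597.25 = £165,491.84.

£165,491.84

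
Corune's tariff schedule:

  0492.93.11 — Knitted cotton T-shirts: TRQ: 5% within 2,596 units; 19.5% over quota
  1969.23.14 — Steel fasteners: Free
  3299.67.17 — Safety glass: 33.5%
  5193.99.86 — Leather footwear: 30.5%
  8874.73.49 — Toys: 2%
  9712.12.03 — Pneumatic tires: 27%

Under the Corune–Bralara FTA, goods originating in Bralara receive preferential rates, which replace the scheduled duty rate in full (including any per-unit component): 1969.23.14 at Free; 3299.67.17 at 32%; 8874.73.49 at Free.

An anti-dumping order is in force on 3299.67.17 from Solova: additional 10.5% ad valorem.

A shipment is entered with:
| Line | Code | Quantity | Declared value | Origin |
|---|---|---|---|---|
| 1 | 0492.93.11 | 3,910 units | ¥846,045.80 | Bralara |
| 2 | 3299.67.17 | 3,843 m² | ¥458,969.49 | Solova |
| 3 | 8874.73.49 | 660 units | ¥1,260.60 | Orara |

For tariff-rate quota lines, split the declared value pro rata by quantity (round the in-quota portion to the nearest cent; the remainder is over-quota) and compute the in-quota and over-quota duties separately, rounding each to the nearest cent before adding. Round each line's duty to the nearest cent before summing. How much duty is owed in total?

Line 1 (0492.93.11, Bralara, 3,910 units, ¥846,045.80):
Code 0492.93.11 is under a tariff-rate quota (threshold 2,596 units). In-quota: 2,596 units at 5%; over-quota: 1,314 units at 19.5%.
Pro-rata value split: in-quota = ¥846,045.80 × 2,596/3,910 = ¥561,722.48; over-quota = ¥846,045.80 − ¥561,722.48 = ¥284,323.32.
In-quota duty = ¥561,722.48 × 5% = ¥28,086.12. Over-quota duty = ¥284,323.32 × 19.5% = ¥55,443.05.
Line duty = ¥28,086.12 + ¥55,443.05 = ¥83,529.17.
Line 2 (3299.67.17, Solova, 3,843 m², ¥458,969.49):
Base rate for 3299.67.17 is 33.5%.
3299.67.17 has an FTA preferential rate, but origin Solova is not Bralara; base rate stands.
Additional duty on 3299.67.17 from Solova: +10.5%. Applied ad valorem rate: 33.5% + 10.5% = 44%.
Duty = ¥458,969.49 × 44% = ¥201,946.58.
Line 3 (8874.73.49, Orara, 660 units, ¥1,260.60):
Base rate for 8874.73.49 is 2%.
8874.73.49 has an FTA preferential rate, but origin Orara is not Bralara; base rate stands.
Duty = ¥1,260.60 × 2% = ¥25.21.
Total = ¥83,529.17 + ¥201,946.58 + ¥25.21 = ¥285,500.96.

¥285,500.96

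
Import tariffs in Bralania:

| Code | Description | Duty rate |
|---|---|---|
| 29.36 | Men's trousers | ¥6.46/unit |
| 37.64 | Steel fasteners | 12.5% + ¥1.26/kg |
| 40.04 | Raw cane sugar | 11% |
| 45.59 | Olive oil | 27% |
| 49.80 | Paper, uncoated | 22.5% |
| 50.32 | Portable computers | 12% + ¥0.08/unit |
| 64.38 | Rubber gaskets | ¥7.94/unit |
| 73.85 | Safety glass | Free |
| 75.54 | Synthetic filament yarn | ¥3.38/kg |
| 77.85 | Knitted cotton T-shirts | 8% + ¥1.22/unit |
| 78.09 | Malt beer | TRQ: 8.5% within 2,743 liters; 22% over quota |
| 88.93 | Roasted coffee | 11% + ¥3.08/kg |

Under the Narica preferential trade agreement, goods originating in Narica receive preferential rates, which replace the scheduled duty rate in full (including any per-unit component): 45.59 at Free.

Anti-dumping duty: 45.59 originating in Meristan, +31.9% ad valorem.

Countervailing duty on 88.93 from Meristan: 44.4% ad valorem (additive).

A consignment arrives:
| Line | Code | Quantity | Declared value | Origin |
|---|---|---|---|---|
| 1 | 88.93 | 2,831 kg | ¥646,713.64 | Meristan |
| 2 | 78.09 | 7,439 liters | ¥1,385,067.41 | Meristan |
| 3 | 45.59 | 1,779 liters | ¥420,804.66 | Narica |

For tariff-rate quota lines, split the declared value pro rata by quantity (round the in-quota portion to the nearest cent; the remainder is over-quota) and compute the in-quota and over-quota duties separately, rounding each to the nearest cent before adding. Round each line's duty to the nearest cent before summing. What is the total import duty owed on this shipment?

¥602,766.58

Line 1 (88.93, Meristan, 2,831 kg, ¥646,713.64):
Base rate for 88.93 is 11% + ¥3.08/kg.
Additional duty on 88.93 from Meristan: +44.4%. Applied ad valorem rate: 11% + 44.4% = 55.4%.
Duty = ¥646,713.64 × 55.4% + 2,831 × ¥3.08 = ¥366,998.84.
Line 2 (78.09, Meristan, 7,439 liters, ¥1,385,067.41):
Code 78.09 is under a tariff-rate quota (threshold 2,743 liters). In-quota: 2,743 liters at 8.5%; over-quota: 4,696 liters at 22%.
Pro-rata value split: in-quota = ¥1,385,067.41 × 2,743/7,439 = ¥510,719.17; over-quota = ¥1,385,067.41 − ¥510,719.17 = ¥874,348.24.
In-quota duty = ¥510,719.17 × 8.5% = ¥43,411.13. Over-quota duty = ¥874,348.24 × 22% = ¥192,356.61.
Line duty = ¥43,411.13 + ¥192,356.61 = ¥235,767.74.
Line 3 (45.59, Narica, 1,779 liters, ¥420,804.66):
Base rate for 45.59 is 27%.
Origin Narica qualifies under the Bralania–Narica agreement and 45.59 is covered: preferential rate Free applies instead.
The additional-duty order on 45.59 targets Meristan, not Narica; it does not apply.
Duty = ¥420,804.66 × 0% = ¥0.00.
Total = ¥366,998.84 + ¥235,767.74 + ¥0.00 = ¥602,766.58.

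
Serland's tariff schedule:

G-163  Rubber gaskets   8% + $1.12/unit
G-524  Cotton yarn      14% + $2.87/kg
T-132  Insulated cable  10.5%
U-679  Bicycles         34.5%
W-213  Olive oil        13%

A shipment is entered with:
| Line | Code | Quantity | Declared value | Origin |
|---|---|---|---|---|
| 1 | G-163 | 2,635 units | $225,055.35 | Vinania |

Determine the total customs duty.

Line 1 (G-163, Vinania, 2,635 units, $225,055.35):
Base rate for G-163 is 8% + $1.12/unit.
Duty = $225,055.35 × 8% + 2,635 × $1.12 = $20,955.63.

$20,955.63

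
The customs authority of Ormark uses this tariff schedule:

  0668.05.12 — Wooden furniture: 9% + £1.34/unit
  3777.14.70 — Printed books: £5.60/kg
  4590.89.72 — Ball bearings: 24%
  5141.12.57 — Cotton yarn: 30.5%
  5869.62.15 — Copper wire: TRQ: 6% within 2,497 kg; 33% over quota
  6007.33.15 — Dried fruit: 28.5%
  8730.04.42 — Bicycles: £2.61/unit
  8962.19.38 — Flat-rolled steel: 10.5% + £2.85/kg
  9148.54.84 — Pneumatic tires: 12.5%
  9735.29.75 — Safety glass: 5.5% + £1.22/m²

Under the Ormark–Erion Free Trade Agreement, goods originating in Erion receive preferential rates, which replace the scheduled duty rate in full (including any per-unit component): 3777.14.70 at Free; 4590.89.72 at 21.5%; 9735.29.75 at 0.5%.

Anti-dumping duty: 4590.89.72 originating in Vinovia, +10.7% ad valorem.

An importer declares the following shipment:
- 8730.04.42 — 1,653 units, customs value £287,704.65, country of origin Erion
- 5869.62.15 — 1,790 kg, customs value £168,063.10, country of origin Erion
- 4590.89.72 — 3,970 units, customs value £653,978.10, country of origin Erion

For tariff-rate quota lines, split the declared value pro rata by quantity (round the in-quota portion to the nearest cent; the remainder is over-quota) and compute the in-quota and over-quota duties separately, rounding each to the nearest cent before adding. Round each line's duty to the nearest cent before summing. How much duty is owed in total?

£155,003.41

Line 1 (8730.04.42, Erion, 1,653 units, £287,704.65):
Base rate for 8730.04.42 is £2.61/unit.
Origin Erion is the FTA partner but 8730.04.42 is not on the preference list; base rate stands.
Duty = 1,653 × £2.61 = £4,314.33.
Line 2 (5869.62.15, Erion, 1,790 kg, £168,063.10):
Code 5869.62.15 is under a tariff-rate quota (threshold 2,497 kg). Quantity 1,790 kg is within the quota, so the in-quota rate 6% applies to the full value.
Duty = £168,063.10 × 6% = £10,083.79.
Line 3 (4590.89.72, Erion, 3,970 units, £653,978.10):
Base rate for 4590.89.72 is 24%.
Origin Erion qualifies under the Ormark–Erion agreement and 4590.89.72 is covered: preferential rate 21.5% applies instead.
The additional-duty order on 4590.89.72 targets Vinovia, not Erion; it does not apply.
Duty = £653,978.10 × 21.5% = £140,605.29.
Total = £4,314.33 + £10,083.79 + £140,605.29 = £155,003.41.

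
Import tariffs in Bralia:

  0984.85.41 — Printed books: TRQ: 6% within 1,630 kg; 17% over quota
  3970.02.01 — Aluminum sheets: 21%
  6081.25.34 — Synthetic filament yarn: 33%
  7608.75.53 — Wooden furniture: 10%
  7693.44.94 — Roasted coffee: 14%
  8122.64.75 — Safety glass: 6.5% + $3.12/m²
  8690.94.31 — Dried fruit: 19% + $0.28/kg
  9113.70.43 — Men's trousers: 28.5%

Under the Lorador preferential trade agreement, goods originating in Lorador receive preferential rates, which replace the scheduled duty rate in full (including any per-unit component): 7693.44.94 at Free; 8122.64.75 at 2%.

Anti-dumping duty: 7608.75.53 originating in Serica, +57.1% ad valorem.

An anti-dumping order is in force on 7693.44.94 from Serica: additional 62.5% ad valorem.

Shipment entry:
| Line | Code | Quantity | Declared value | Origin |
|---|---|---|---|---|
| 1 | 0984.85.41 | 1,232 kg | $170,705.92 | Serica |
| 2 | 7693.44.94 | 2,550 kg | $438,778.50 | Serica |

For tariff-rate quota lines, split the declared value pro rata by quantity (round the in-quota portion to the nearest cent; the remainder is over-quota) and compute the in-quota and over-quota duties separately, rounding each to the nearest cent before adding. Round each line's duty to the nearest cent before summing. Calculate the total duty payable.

$345,907.91

Line 1 (0984.85.41, Serica, 1,232 kg, $170,705.92):
Code 0984.85.41 is under a tariff-rate quota (threshold 1,630 kg). Quantity 1,232 kg is within the quota, so the in-quota rate 6% applies to the full value.
Duty = $170,705.92 × 6% = $10,242.36.
Line 2 (7693.44.94, Serica, 2,550 kg, $438,778.50):
Base rate for 7693.44.94 is 14%.
7693.44.94 has an FTA preferential rate, but origin Serica is not Lorador; base rate stands.
Additional duty on 7693.44.94 from Serica: +62.5%. Applied ad valorem rate: 14% + 62.5% = 76.5%.
Duty = $438,778.50 × 76.5% = $335,665.55.
Total = $10,242.36 + $335,665.55 = $345,907.91.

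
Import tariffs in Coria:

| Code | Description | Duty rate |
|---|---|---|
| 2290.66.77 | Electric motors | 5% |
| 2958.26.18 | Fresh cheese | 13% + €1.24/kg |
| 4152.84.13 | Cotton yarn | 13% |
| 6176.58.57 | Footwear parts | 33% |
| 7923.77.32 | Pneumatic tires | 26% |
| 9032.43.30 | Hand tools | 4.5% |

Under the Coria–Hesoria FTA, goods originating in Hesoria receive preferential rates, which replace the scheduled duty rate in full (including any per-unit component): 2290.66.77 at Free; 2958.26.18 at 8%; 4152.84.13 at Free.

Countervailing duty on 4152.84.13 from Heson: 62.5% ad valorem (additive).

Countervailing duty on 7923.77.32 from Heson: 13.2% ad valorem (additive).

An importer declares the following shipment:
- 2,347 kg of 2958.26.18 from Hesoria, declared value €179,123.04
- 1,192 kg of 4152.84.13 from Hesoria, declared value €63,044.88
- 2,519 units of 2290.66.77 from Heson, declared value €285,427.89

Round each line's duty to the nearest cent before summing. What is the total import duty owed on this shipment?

€28,601.23

Line 1 (2958.26.18, Hesoria, 2,347 kg, €179,123.04):
Base rate for 2958.26.18 is 13% + €1.24/kg.
Origin Hesoria qualifies under the Coria–Hesoria agreement and 2958.26.18 is covered: preferential rate 8% applies instead.
Duty = €179,123.04 × 8% = €14,329.84.
Line 2 (4152.84.13, Hesoria, 1,192 kg, €63,044.88):
Base rate for 4152.84.13 is 13%.
Origin Hesoria qualifies under the Coria–Hesoria agreement and 4152.84.13 is covered: preferential rate Free applies instead.
The additional-duty order on 4152.84.13 targets Heson, not Hesoria; it does not apply.
Duty = €63,044.88 × 0% = €0.00.
Line 3 (2290.66.77, Heson, 2,519 units, €285,427.89):
Base rate for 2290.66.77 is 5%.
2290.66.77 has an FTA preferential rate, but origin Heson is not Hesoria; base rate stands.
Duty = €285,427.89 × 5% = €14,271.39.
Total = €14,329.84 + €0.00 + €14,271.39 = €28,601.23.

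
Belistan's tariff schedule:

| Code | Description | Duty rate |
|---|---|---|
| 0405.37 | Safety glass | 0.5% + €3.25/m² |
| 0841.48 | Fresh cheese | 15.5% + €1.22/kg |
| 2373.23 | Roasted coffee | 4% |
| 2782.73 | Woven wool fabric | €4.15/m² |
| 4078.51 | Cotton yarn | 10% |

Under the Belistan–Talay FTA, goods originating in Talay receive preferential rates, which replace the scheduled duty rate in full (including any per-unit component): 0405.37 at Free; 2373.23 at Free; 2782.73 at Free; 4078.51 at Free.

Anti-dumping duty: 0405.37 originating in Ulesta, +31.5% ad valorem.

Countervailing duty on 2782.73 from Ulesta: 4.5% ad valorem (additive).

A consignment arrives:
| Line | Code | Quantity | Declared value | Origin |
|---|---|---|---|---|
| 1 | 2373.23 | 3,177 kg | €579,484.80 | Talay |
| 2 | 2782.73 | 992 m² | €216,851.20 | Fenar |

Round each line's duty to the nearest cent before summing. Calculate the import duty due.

Line 1 (2373.23, Talay, 3,177 kg, €579,484.80):
Base rate for 2373.23 is 4%.
Origin Talay qualifies under the Belistan–Talay agreement and 2373.23 is covered: preferential rate Free applies instead.
Duty = €579,484.80 × 0% = €0.00.
Line 2 (2782.73, Fenar, 992 m², €216,851.20):
Base rate for 2782.73 is €4.15/m².
2782.73 has an FTA preferential rate, but origin Fenar is not Talay; base rate stands.
The additional-duty order on 2782.73 targets Ulesta, not Fenar; it does not apply.
Duty = 992 × €4.15 = €4,116.80.
Total = €0.00 + €4,116.80 = €4,116.80.

€4,116.80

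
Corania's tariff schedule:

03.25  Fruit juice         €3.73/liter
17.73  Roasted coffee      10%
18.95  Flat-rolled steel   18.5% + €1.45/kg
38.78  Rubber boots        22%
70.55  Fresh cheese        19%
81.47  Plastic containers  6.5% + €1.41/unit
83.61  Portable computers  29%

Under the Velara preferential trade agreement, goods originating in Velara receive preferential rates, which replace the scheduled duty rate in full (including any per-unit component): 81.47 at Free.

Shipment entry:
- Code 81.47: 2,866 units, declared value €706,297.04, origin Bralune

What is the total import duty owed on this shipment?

€49,950.37

Line 1 (81.47, Bralune, 2,866 units, €706,297.04):
Base rate for 81.47 is 6.5% + €1.41/unit.
81.47 has an FTA preferential rate, but origin Bralune is not Velara; base rate stands.
Duty = €706,297.04 × 6.5% + 2,866 × €1.41 = €49,950.37.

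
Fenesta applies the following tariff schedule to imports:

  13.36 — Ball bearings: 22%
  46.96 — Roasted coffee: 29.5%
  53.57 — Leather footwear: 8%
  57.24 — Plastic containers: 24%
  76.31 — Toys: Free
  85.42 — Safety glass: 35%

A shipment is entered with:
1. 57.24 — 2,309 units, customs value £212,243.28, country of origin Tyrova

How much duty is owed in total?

Line 1 (57.24, Tyrova, 2,309 units, £212,243.28):
Base rate for 57.24 is 24%.
Duty = £212,243.28 × 24% = £50,938.39.

£50,938.39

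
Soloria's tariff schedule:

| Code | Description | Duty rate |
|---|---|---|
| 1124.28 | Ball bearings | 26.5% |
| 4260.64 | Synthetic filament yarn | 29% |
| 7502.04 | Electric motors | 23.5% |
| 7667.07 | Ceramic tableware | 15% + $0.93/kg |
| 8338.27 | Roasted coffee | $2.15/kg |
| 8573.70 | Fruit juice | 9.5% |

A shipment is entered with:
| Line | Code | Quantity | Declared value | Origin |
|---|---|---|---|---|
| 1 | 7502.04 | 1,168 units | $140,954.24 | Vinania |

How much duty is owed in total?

Line 1 (7502.04, Vinania, 1,168 units, $140,954.24):
Base rate for 7502.04 is 23.5%.
Duty = $140,954.24 × 23.5% = $33,124.25.

$33,124.25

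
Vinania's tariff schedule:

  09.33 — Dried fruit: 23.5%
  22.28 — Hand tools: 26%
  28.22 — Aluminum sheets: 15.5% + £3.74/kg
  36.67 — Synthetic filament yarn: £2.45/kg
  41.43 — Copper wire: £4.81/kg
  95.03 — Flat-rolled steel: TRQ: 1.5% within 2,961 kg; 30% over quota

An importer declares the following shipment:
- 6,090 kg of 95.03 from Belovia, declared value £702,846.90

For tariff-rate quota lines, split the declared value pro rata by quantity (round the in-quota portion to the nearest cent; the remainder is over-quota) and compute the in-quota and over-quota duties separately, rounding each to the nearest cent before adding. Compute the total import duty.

£113,461.31

Line 1 (95.03, Belovia, 6,090 kg, £702,846.90):
Code 95.03 is under a tariff-rate quota (threshold 2,961 kg). In-quota: 2,961 kg at 1.5%; over-quota: 3,129 kg at 30%.
Pro-rata value split: in-quota = £702,846.90 × 2,961/6,090 = £341,729.01; over-quota = £702,846.90 − £341,729.01 = £361,117.89.
In-quota duty = £341,729.01 × 1.5% = £5,125.94. Over-quota duty = £361,117.89 × 30% = £108,335.37.
Line duty = £5,125.94 + £108,335.37 = £113,461.31.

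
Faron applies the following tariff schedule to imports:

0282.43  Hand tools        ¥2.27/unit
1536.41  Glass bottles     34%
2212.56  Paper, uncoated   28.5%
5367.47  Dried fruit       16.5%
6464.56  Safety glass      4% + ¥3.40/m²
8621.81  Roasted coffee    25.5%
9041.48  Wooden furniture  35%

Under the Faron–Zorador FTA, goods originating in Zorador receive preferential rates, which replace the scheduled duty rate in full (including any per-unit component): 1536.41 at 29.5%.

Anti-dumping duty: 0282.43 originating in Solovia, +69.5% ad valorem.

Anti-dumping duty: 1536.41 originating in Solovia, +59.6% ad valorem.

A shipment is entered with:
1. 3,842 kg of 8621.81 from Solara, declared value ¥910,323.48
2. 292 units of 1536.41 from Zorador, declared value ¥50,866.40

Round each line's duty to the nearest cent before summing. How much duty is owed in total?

Line 1 (8621.81, Solara, 3,842 kg, ¥910,323.48):
Base rate for 8621.81 is 25.5%.
Duty = ¥910,323.48 × 25.5% = ¥232,132.49.
Line 2 (1536.41, Zorador, 292 units, ¥50,866.40):
Base rate for 1536.41 is 34%.
Origin Zorador qualifies under the Faron–Zorador agreement and 1536.41 is covered: preferential rate 29.5% applies instead.
The additional-duty order on 1536.41 targets Solovia, not Zorador; it does not apply.
Duty = ¥50,866.40 × 29.5% = ¥15,005.59.
Total = ¥232,132.49 + ¥15,005.59 = ¥247,138.08.

¥247,138.08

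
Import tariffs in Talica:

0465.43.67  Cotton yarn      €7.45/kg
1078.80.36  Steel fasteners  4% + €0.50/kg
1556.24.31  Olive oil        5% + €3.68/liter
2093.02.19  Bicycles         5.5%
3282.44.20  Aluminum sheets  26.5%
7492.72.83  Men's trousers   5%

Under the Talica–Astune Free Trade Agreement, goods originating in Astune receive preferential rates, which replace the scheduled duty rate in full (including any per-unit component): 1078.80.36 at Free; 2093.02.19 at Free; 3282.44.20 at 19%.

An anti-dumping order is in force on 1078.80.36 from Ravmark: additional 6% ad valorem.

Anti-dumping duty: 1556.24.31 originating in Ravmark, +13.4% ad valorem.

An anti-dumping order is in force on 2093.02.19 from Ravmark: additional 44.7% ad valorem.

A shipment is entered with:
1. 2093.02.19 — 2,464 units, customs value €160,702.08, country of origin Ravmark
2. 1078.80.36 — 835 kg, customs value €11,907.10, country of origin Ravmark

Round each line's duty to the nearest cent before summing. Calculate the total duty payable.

Line 1 (2093.02.19, Ravmark, 2,464 units, €160,702.08):
Base rate for 2093.02.19 is 5.5%.
2093.02.19 has an FTA preferential rate, but origin Ravmark is not Astune; base rate stands.
Additional duty on 2093.02.19 from Ravmark: +44.7%. Applied ad valorem rate: 5.5% + 44.7% = 50.2%.
Duty = €160,702.08 × 50.2% = €80,672.44.
Line 2 (1078.80.36, Ravmark, 835 kg, €11,907.10):
Base rate for 1078.80.36 is 4% + €0.50/kg.
1078.80.36 has an FTA preferential rate, but origin Ravmark is not Astune; base rate stands.
Additional duty on 1078.80.36 from Ravmark: +6%. Applied ad valorem rate: 4% + 6% = 10%.
Duty = €11,907.10 × 10% + 835 × €0.50 = €1,608.21.
Total = €80,672.44 + €1,608.21 = €82,280.65.

€82,280.65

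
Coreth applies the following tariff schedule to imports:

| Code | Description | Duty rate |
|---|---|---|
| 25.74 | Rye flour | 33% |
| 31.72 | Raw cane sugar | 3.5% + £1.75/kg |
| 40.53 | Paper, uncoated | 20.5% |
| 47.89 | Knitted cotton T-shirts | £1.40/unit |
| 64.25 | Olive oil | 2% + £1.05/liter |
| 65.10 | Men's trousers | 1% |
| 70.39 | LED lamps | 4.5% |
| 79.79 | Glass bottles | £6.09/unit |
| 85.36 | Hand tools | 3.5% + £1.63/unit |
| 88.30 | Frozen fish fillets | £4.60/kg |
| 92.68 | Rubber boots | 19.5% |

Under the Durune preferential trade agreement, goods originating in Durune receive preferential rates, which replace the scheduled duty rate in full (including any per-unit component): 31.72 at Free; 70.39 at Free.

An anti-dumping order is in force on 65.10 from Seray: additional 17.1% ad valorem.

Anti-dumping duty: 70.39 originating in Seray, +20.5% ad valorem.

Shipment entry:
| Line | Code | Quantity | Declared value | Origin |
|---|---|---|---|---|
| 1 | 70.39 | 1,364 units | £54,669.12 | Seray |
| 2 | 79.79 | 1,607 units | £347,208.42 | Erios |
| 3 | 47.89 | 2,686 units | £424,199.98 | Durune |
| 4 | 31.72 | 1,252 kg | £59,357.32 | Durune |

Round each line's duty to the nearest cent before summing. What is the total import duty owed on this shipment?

Line 1 (70.39, Seray, 1,364 units, £54,669.12):
Base rate for 70.39 is 4.5%.
70.39 has an FTA preferential rate, but origin Seray is not Durune; base rate stands.
Additional duty on 70.39 from Seray: +20.5%. Applied ad valorem rate: 4.5% + 20.5% = 25%.
Duty = £54,669.12 × 25% = £13,667.28.
Line 2 (79.79, Erios, 1,607 units, £347,208.42):
Base rate for 79.79 is £6.09/unit.
Duty = 1,607 × £6.09 = £9,786.63.
Line 3 (47.89, Durune, 2,686 units, £424,199.98):
Base rate for 47.89 is £1.40/unit.
Origin Durune is the FTA partner but 47.89 is not on the preference list; base rate stands.
Duty = 2,686 × £1.40 = £3,760.40.
Line 4 (31.72, Durune, 1,252 kg, £59,357.32):
Base rate for 31.72 is 3.5% + £1.75/kg.
Origin Durune qualifies under the Coreth–Durune agreement and 31.72 is covered: preferential rate Free applies instead.
Duty = £59,357.32 × 0% = £0.00.
Total = £13,667.28 + £9,786.63 + £3,760.40 + £0.00 = £27,214.31.

£27,214.31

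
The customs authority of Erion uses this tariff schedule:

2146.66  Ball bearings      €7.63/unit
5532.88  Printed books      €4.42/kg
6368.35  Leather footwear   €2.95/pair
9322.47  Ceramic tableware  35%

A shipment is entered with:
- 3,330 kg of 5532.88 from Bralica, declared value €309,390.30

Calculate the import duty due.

Line 1 (5532.88, Bralica, 3,330 kg, €309,390.30):
Base rate for 5532.88 is €4.42/kg.
Duty = 3,330 × €4.42 = €14,718.60.

€14,718.60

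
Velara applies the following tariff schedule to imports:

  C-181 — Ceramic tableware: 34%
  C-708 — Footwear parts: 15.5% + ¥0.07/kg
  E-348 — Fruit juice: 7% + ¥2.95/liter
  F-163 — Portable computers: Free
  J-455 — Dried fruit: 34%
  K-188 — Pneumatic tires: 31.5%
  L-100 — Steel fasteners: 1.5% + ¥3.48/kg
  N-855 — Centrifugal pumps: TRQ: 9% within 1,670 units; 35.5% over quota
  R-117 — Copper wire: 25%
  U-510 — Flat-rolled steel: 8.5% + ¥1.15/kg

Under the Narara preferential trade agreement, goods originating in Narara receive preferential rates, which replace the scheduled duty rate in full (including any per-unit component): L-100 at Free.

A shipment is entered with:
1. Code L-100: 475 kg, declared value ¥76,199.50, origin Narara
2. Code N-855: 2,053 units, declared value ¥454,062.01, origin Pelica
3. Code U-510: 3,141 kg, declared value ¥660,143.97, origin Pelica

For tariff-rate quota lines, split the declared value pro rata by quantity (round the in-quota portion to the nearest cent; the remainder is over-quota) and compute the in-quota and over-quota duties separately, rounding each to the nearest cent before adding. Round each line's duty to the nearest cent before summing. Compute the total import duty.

¥123,037.62

Line 1 (L-100, Narara, 475 kg, ¥76,199.50):
Base rate for L-100 is 1.5% + ¥3.48/kg.
Origin Narara qualifies under the Velara–Narara agreement and L-100 is covered: preferential rate Free applies instead.
Duty = ¥76,199.50 × 0% = ¥0.00.
Line 2 (N-855, Pelica, 2,053 units, ¥454,062.01):
Code N-855 is under a tariff-rate quota (threshold 1,670 units). In-quota: 1,670 units at 9%; over-quota: 383 units at 35.5%.
Pro-rata value split: in-quota = ¥454,062.01 × 1,670/2,053 = ¥369,353.90; over-quota = ¥454,062.01 − ¥369,353.90 = ¥84,708.11.
In-quota duty = ¥369,353.90 × 9% = ¥33,241.85. Over-quota duty = ¥84,708.11 × 35.5% = ¥30,071.38.
Line duty = ¥33,241.85 + ¥30,071.38 = ¥63,313.23.
Line 3 (U-510, Pelica, 3,141 kg, ¥660,143.97):
Base rate for U-510 is 8.5% + ¥1.15/kg.
Duty = ¥660,143.97 × 8.5% + 3,141 × ¥1.15 = ¥59,724.39.
Total = ¥0.00 + ¥63,313.23 + ¥59,724.39 = ¥123,037.62.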